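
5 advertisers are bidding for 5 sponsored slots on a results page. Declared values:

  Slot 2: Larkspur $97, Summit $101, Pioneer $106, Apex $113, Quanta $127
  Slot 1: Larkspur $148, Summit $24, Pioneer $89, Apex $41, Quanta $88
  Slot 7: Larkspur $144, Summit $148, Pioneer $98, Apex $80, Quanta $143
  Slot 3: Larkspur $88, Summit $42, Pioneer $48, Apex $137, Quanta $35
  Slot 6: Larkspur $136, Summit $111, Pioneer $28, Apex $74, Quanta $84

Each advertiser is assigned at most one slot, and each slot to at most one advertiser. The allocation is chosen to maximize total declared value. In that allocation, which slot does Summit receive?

This is a one-to-one assignment (maximum-weight bipartite matching).
Optimal: Larkspur→Slot 1 ($148), Summit→Slot 6 ($111), Pioneer→Slot 2 ($106), Apex→Slot 3 ($137), Quanta→Slot 7 ($143) — total 148+111+106+137+143 = $645.
Row-greedy (each advertiser in turn takes its best remaining slot) gives $623, worse by 22.
Summit's own top slot is Slot 7 ($148), but forcing Summit→Slot 7 and reassigning the rest optimally gives only $637 — worse by 8.

Summit receives Slot 6.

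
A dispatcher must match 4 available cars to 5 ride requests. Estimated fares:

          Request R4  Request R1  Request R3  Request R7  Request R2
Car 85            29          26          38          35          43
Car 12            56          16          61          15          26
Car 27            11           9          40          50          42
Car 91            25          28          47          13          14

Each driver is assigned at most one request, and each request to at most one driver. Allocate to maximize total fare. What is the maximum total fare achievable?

Max total: $196

Optimal: Car 85→Request R2 ($43), Car 12→Request R4 ($56), Car 27→Request R7 ($50), Car 91→Request R3 ($47) — total 43+56+50+47 = $196.
Next-best assignment: Car 85→Request R2, Car 12→Request R3, Car 27→Request R7, Car 91→Request R1 = $182.
Swapping Car 91↔Car 12 (Car 91→Request R4 $25, Car 12→Request R3 $61) loses 17.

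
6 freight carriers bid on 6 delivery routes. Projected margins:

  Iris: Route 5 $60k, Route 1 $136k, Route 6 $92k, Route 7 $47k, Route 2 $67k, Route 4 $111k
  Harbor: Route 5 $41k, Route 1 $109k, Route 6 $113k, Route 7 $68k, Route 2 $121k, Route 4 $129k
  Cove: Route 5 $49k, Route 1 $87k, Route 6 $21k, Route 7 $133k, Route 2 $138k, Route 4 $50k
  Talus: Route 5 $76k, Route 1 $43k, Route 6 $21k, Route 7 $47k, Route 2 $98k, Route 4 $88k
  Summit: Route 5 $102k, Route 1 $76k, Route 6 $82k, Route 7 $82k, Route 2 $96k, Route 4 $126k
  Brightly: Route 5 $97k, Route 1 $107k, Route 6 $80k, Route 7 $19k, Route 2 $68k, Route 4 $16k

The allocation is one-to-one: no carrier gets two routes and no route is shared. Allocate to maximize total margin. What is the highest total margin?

Optimal: Iris→Route 1 ($136k), Harbor→Route 6 ($113k), Cove→Route 7 ($133k), Talus→Route 2 ($98k), Summit→Route 4 ($126k), Brightly→Route 5 ($97k) — total 136+113+133+98+126+97 = $703k.
Max-entry greedy (repeatedly take the single best remaining cell) gives $632k, worse by 71.
Swapping Cove↔Summit (Cove→Route 4 $50k, Summit→Route 7 $82k) loses 127.

Max total: $703k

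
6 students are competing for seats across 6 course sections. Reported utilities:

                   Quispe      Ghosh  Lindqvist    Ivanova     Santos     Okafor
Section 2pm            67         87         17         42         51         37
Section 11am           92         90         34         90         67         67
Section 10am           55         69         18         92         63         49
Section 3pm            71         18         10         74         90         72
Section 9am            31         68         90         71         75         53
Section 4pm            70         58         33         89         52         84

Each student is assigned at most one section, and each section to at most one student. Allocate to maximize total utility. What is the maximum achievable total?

Max total: 535 points

Optimal: Quispe→Section 11am (92 points), Ghosh→Section 2pm (87 points), Lindqvist→Section 9am (90 points), Ivanova→Section 10am (92 points), Santos→Section 3pm (90 points), Okafor→Section 4pm (84 points) — total 92+87+90+92+90+84 = 535 points.
Swapping Okafor↔Santos (Okafor→Section 3pm 72 points, Santos→Section 4pm 52 points) loses 50.
Checked against all permutations: 535 points is optimal.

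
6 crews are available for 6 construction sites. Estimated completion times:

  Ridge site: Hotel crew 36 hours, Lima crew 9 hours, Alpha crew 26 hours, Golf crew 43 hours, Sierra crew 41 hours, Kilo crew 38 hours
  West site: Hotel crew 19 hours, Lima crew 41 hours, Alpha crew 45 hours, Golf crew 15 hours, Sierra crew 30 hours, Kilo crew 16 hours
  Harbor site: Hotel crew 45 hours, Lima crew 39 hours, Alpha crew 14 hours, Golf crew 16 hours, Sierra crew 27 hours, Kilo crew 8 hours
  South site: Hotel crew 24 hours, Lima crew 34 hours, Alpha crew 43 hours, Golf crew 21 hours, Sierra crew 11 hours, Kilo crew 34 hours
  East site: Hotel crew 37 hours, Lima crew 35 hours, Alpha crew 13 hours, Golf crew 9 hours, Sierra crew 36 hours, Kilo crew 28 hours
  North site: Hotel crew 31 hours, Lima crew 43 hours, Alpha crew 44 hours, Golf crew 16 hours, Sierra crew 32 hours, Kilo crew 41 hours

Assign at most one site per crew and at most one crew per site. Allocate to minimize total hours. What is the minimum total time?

Optimal: Hotel crew→West site (19 hours), Lima crew→Ridge site (9 hours), Alpha crew→East site (13 hours), Golf crew→North site (16 hours), Sierra crew→South site (11 hours), Kilo crew→Harbor site (8 hours) — total 19+9+13+16+11+8 = 76 hours.
Min-entry greedy (repeatedly take the single cheapest remaining cell) gives 100 hours, worse by 24.
Next-best assignment: Hotel crew→North site, Lima crew→Ridge site, Alpha crew→East site, Golf crew→West site, Sierra crew→South site, Kilo crew→Harbor site = 87 hours.
Checked against all permutations: 76 hours is optimal.

Min total: 76 hours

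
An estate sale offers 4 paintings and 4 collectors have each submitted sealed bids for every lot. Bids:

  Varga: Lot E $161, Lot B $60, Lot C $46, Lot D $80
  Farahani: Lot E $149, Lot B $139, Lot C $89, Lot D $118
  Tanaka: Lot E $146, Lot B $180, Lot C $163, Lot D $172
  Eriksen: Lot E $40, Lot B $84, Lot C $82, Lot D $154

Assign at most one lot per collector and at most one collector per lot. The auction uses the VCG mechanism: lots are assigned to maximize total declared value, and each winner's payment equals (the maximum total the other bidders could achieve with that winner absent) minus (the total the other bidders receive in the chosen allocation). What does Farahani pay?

Farahani pays $17.

Efficient allocation: Varga→Lot E ($161), Farahani→Lot B ($139), Tanaka→Lot C ($163), Eriksen→Lot D ($154); total welfare W = $617.
Farahani receives Lot B at value $139, so the others get W − 139 = $478.
Without Farahani: best allocation of the remaining 3 bidders over all 4 lots is Varga→Lot E ($161), Tanaka→Lot B ($180), Eriksen→Lot D ($154), total $495.
VCG payment = (others' best without Farahani) − (others' welfare with Farahani) = 495 − 478 = $17.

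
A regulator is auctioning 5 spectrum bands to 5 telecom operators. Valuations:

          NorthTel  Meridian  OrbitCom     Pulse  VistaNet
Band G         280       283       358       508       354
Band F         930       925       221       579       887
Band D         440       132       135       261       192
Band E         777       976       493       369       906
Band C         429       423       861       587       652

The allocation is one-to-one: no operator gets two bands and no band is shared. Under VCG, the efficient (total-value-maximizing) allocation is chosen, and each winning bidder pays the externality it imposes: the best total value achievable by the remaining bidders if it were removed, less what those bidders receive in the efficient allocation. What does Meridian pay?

Efficient allocation: NorthTel→Band D ($440M), Meridian→Band E ($976M), OrbitCom→Band C ($861M), Pulse→Band G ($508M), VistaNet→Band F ($887M); total welfare W = $3672M.
Meridian receives Band E at value $976M, so the others get W − 976 = $2696M.
Without Meridian: best allocation of the remaining 4 bidders over all 5 bands is NorthTel→Band F ($930M), OrbitCom→Band C ($861M), Pulse→Band G ($508M), VistaNet→Band E ($906M), total $3205M.
VCG payment = (others' best without Meridian) − (others' welfare with Meridian) = 3205 − 2696 = $509M.

Meridian pays $509M.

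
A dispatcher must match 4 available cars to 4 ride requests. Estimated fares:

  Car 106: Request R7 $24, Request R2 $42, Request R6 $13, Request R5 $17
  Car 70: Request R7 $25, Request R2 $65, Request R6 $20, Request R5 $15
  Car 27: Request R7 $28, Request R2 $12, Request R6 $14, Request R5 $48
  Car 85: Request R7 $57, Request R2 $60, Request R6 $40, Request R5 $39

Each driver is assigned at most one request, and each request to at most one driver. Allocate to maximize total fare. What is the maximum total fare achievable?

Max total: $183

This is the linear assignment problem.
Optimal: Car 106→Request R6 ($13), Car 70→Request R2 ($65), Car 27→Request R5 ($48), Car 85→Request R7 ($57) — total 13+65+48+57 = $183.
Row-greedy (each driver in turn takes its best remaining request) gives $155, worse by 28.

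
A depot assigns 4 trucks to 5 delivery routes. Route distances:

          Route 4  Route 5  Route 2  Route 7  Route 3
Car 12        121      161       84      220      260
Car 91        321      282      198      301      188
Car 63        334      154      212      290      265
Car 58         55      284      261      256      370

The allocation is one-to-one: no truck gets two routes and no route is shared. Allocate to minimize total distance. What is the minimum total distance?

Treat this as an assignment problem: match each truck to one route.
Optimal: Car 12→Route 2 (84 km), Car 91→Route 3 (188 km), Car 63→Route 5 (154 km), Car 58→Route 4 (55 km) — total 84+188+154+55 = 481 km.
Column-greedy (each route in turn goes to its cheapest remaining truck) gives 594 km, worse by 113.
Next-best assignment: Car 12→Route 2, Car 91→Route 7, Car 63→Route 5, Car 58→Route 4 = 594 km.

Min total: 481 km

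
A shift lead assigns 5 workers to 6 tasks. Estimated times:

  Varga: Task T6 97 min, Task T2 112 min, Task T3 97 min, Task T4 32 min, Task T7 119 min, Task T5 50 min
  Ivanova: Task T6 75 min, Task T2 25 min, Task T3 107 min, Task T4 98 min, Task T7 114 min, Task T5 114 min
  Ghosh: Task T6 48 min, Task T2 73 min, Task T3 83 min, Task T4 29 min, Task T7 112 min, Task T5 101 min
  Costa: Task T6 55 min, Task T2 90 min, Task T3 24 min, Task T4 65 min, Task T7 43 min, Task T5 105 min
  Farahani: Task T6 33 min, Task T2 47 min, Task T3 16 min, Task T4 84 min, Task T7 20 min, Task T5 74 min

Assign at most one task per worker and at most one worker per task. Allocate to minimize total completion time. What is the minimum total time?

Min total: 148 min

Optimal: Varga→Task T5 (50 min), Ivanova→Task T2 (25 min), Ghosh→Task T4 (29 min), Costa→Task T3 (24 min), Farahani→Task T7 (20 min) — total 50+25+29+24+20 = 148 min.
Column-greedy (each task in turn goes to its cheapest remaining worker) gives 230 min, worse by 82.
Swapping Ghosh↔Costa (Ghosh→Task T3 83 min, Costa→Task T4 65 min) adds 95.
Every other assignment is strictly worse.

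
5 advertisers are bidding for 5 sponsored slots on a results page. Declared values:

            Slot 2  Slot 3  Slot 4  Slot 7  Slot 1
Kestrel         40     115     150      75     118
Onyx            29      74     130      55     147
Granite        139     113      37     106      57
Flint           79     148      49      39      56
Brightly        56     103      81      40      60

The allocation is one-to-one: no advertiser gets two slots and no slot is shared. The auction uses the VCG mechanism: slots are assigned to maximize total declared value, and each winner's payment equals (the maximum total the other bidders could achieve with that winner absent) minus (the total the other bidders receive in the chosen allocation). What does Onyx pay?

Efficient allocation: Kestrel→Slot 4 ($150), Onyx→Slot 1 ($147), Granite→Slot 2 ($139), Flint→Slot 3 ($148), Brightly→Slot 7 ($40); total welfare W = $624.
Onyx receives Slot 1 at value $147, so the others get W − 147 = $477.
Without Onyx: best allocation of the remaining 4 bidders over all 5 slots is Kestrel→Slot 4 ($150), Granite→Slot 2 ($139), Flint→Slot 3 ($148), Brightly→Slot 1 ($60), total $497.
VCG payment = (others' best without Onyx) − (others' welfare with Onyx) = 497 − 477 = $20.

Onyx pays $20.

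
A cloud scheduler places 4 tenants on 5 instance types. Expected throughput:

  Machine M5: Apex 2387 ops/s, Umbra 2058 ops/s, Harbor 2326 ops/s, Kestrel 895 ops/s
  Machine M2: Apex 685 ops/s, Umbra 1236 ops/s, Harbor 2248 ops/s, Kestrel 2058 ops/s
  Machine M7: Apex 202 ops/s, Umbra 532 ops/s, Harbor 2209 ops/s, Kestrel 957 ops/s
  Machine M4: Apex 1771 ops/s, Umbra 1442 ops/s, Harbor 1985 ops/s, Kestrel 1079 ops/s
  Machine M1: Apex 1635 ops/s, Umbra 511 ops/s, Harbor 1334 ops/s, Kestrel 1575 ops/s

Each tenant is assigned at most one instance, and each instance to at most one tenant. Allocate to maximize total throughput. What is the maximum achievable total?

Maximum total: 8096 ops/s

Optimal: Apex→Machine M5 (2387 ops/s), Umbra→Machine M4 (1442 ops/s), Harbor→Machine M7 (2209 ops/s), Kestrel→Machine M2 (2058 ops/s) — total 2387+1442+2209+2058 = 8096 ops/s.
Max-entry greedy (repeatedly take the single best remaining cell) gives 7652 ops/s, worse by 444.
No other one-to-one assignment exceeds 8096 ops/s.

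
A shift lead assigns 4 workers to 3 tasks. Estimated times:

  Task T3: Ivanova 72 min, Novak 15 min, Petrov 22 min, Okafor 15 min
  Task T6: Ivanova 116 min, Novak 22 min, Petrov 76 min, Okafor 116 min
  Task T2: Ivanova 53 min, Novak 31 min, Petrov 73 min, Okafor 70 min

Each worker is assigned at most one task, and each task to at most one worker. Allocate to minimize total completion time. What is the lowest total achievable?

Minimum total: 90 min

Treat this as an assignment problem: match each worker to one task.
Optimal: Okafor→Task T3 (15 min), Novak→Task T6 (22 min), Ivanova→Task T2 (53 min) — total 15+22+53 = 90 min.
Next-best assignment: Petrov→Task T3, Novak→Task T6, Ivanova→Task T2 = 97 min.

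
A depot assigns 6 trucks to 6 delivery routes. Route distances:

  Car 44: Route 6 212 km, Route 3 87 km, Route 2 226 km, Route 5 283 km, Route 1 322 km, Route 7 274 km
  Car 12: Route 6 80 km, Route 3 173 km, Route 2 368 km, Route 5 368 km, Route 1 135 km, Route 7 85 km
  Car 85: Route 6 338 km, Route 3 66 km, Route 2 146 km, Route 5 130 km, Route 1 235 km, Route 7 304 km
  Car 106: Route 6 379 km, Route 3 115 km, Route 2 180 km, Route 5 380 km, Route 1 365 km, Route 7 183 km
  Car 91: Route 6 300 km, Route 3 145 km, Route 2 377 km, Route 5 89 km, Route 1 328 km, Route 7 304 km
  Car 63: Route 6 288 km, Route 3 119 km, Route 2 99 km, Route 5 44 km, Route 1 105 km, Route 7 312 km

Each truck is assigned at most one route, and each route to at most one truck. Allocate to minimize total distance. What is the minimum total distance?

Min total: 690 km

Treat this as an assignment problem: match each truck to one route.
Optimal: Car 44→Route 3 (87 km), Car 12→Route 6 (80 km), Car 85→Route 2 (146 km), Car 106→Route 7 (183 km), Car 91→Route 5 (89 km), Car 63→Route 1 (105 km) — total 87+80+146+183+89+105 = 690 km.
Column-greedy (each route in turn goes to its cheapest remaining truck) gives 839 km, worse by 149.
No other one-to-one assignment undercuts 690 km.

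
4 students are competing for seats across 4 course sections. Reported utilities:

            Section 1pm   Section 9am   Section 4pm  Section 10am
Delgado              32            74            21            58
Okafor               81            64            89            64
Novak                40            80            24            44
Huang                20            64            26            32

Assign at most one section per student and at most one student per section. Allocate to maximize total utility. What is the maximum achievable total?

Maximum total: 251 points

This is the linear assignment problem.
Optimal: Delgado→Section 10am (58 points), Okafor→Section 4pm (89 points), Novak→Section 1pm (40 points), Huang→Section 9am (64 points) — total 58+89+40+64 = 251 points.
Max-entry greedy (repeatedly take the single best remaining cell) gives 247 points, worse by 4.
Next-best assignment: Delgado→Section 10am, Okafor→Section 4pm, Novak→Section 9am, Huang→Section 1pm = 247 points.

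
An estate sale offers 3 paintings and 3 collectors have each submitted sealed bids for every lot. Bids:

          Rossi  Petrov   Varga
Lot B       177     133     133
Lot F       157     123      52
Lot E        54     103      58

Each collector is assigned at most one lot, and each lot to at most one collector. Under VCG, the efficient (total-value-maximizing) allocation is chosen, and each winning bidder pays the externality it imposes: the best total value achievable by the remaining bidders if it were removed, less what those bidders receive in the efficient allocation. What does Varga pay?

Efficient allocation: Rossi→Lot F ($157), Petrov→Lot E ($103), Varga→Lot B ($133); total welfare W = $393.
Varga receives Lot B at value $133, so the others get W − 133 = $260.
Without Varga: best allocation of the remaining 2 bidders over all 3 lots is Rossi→Lot B ($177), Petrov→Lot F ($123), total $300.
VCG payment = (others' best without Varga) − (others' welfare with Varga) = 300 − 260 = $40.

Varga pays $40.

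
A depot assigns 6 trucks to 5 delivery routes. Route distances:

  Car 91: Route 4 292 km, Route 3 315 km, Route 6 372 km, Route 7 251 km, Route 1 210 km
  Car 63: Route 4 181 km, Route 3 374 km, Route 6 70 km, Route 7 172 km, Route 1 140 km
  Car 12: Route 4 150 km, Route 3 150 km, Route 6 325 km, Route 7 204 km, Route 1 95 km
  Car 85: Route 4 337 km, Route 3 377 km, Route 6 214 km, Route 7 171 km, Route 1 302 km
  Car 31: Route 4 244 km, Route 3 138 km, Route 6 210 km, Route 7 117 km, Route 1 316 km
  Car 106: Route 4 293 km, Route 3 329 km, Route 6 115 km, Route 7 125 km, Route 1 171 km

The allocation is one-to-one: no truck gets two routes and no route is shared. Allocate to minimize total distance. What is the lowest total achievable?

Min total: 693 km

Optimal: Car 12→Route 4 (150 km), Car 31→Route 3 (138 km), Car 63→Route 6 (70 km), Car 106→Route 7 (125 km), Car 91→Route 1 (210 km) — total 150+138+70+125+210 = 693 km.
Min-entry greedy (repeatedly take the single cheapest remaining cell) gives 903 km, worse by 210.
Next-best assignment: Car 63→Route 4, Car 31→Route 3, Car 106→Route 6, Car 85→Route 7, Car 12→Route 1 = 700 km.
No other one-to-one assignment undercuts 693 km.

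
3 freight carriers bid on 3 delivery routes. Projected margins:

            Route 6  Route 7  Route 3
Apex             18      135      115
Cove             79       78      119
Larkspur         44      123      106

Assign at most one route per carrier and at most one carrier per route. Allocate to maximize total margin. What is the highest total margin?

Optimal: Apex→Route 7 ($135k), Cove→Route 6 ($79k), Larkspur→Route 3 ($106k) — total 135+79+106 = $320k.
Row-greedy (each carrier in turn takes its best remaining route) gives $298k, worse by 22.

Maximum total: $320k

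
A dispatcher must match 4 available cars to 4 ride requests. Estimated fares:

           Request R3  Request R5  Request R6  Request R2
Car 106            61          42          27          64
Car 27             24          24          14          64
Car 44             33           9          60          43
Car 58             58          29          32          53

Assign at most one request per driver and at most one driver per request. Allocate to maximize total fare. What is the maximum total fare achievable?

This is the linear assignment problem.
Optimal: Car 106→Request R5 ($42), Car 27→Request R2 ($64), Car 44→Request R6 ($60), Car 58→Request R3 ($58) — total 42+64+60+58 = $224.
Max-entry greedy (repeatedly take the single best remaining cell) gives $206, worse by 18.
Next-best assignment: Car 106→Request R3, Car 27→Request R2, Car 44→Request R6, Car 58→Request R5 = $214.
No other one-to-one assignment exceeds $224.

Max total: $224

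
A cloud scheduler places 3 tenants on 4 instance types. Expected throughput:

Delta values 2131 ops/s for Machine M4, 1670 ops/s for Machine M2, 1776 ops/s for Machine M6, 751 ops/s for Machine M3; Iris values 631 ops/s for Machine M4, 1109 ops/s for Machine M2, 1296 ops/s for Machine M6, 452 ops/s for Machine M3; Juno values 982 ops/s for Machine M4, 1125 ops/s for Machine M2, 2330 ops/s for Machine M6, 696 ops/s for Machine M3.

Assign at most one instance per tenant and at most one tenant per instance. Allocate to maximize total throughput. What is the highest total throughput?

Treat this as an assignment problem: match each tenant to one instance.
Optimal: Delta→Machine M4 (2131 ops/s), Iris→Machine M2 (1109 ops/s), Juno→Machine M6 (2330 ops/s) — total 2131+1109+2330 = 5570 ops/s.
Row-greedy (each tenant in turn takes its best remaining instance) gives 4552 ops/s, worse by 1018.
Next-best assignment: Delta→Machine M4, Iris→Machine M3, Juno→Machine M6 = 4913 ops/s.
Swapping Delta↔Juno (Delta→Machine M6 1776 ops/s, Juno→Machine M4 982 ops/s) loses 1703.

Max total: 5570 ops/s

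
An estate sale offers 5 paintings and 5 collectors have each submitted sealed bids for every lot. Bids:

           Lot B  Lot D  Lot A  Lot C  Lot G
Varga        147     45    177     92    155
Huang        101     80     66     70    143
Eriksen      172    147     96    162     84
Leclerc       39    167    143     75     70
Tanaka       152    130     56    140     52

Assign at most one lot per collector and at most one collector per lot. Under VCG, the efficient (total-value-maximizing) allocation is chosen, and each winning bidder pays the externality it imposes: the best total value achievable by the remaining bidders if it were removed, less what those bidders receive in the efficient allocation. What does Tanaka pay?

Efficient allocation: Varga→Lot A ($177), Huang→Lot G ($143), Eriksen→Lot C ($162), Leclerc→Lot D ($167), Tanaka→Lot B ($152); total welfare W = $801.
Tanaka receives Lot B at value $152, so the others get W − 152 = $649.
Without Tanaka: best allocation of the remaining 4 bidders over all 5 lots is Varga→Lot A ($177), Huang→Lot G ($143), Eriksen→Lot B ($172), Leclerc→Lot D ($167), total $659.
VCG payment = (others' best without Tanaka) − (others' welfare with Tanaka) = 659 − 649 = $10.

Tanaka pays $10.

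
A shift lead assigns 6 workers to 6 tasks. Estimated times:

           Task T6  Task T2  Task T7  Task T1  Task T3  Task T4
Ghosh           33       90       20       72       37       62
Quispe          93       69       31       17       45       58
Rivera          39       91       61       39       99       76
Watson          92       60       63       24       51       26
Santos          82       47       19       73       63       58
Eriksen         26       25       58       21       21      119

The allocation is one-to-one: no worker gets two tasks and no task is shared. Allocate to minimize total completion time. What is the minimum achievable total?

Optimal: Ghosh→Task T3 (37 min), Quispe→Task T1 (17 min), Rivera→Task T6 (39 min), Watson→Task T4 (26 min), Santos→Task T7 (19 min), Eriksen→Task T2 (25 min) — total 37+17+39+26+19+25 = 163 min.
Row-greedy (each worker in turn takes its cheapest remaining task) gives 170 min, worse by 7.
Swapping Eriksen↔Rivera (Eriksen→Task T6 26 min, Rivera→Task T2 91 min) adds 53.
Every other assignment is strictly worse.

Minimum total: 163 min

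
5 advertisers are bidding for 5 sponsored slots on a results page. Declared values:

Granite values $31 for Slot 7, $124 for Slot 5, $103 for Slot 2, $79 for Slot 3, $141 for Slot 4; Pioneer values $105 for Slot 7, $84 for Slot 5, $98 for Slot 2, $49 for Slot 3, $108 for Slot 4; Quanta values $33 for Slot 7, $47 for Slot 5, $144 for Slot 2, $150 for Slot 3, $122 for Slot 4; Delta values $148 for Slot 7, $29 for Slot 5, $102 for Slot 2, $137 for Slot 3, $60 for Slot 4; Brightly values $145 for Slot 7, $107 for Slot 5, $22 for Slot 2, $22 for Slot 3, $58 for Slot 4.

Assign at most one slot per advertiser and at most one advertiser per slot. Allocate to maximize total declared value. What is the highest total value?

Optimal: Granite→Slot 5 ($124), Pioneer→Slot 4 ($108), Quanta→Slot 2 ($144), Delta→Slot 3 ($137), Brightly→Slot 7 ($145) — total 124+108+144+137+145 = $658.
Row-greedy (each advertiser in turn takes its best remaining slot) gives $605, worse by 53.
Next-best assignment: Granite→Slot 4, Pioneer→Slot 5, Quanta→Slot 2, Delta→Slot 3, Brightly→Slot 7 = $651.
Every other assignment is strictly worse.

Maximum total: $658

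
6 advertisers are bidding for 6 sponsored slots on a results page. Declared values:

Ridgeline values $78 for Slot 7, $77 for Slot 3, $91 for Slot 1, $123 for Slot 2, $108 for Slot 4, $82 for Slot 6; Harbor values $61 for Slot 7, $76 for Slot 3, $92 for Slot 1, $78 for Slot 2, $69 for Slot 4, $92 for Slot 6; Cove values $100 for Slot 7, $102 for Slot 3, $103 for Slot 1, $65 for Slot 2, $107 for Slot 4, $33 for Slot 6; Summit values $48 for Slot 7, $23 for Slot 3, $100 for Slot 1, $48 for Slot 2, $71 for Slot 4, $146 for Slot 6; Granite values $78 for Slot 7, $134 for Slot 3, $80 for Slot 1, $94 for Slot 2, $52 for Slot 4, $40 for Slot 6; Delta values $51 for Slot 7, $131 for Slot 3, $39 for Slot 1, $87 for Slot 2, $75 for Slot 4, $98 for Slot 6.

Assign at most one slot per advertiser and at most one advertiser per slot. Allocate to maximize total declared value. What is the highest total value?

Optimal: Ridgeline→Slot 2 ($123), Harbor→Slot 1 ($92), Cove→Slot 4 ($107), Summit→Slot 6 ($146), Granite→Slot 7 ($78), Delta→Slot 3 ($131) — total 123+92+107+146+78+131 = $677.
Row-greedy (each advertiser in turn takes its best remaining slot) gives $653, worse by 24.
Next-best assignment: Ridgeline→Slot 4, Harbor→Slot 1, Cove→Slot 7, Summit→Slot 6, Granite→Slot 2, Delta→Slot 3 = $671.
Checked against all permutations: $677 is optimal.

Maximum total: $677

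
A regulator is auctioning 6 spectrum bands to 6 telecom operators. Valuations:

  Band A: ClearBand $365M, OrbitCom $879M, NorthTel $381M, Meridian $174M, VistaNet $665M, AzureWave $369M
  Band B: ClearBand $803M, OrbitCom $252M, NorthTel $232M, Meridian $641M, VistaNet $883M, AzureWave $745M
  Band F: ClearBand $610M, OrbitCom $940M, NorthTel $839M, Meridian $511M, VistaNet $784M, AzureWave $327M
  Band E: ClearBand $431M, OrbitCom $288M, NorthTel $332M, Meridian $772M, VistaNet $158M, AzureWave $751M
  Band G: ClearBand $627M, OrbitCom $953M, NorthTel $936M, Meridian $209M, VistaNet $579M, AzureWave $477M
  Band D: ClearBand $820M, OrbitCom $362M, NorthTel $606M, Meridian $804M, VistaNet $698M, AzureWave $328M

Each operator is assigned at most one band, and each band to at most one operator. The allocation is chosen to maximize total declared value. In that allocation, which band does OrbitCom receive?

Optimal: ClearBand→Band B ($803M), OrbitCom→Band A ($879M), NorthTel→Band G ($936M), Meridian→Band D ($804M), VistaNet→Band F ($784M), AzureWave→Band E ($751M) — total 803+879+936+804+784+751 = $4957M.
Every other assignment is strictly worse.
OrbitCom's own top band is Band G ($953M), but forcing OrbitCom→Band G and reassigning the rest optimally gives only $4815M — worse by 142.

OrbitCom receives Band A.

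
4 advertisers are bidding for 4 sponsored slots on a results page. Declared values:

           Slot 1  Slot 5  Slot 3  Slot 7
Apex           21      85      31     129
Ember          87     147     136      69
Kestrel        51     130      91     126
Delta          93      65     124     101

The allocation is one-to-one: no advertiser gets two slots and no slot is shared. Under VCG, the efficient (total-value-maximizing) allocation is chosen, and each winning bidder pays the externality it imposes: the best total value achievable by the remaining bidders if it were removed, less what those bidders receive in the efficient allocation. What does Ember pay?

Efficient allocation: Apex→Slot 7 ($129), Ember→Slot 3 ($136), Kestrel→Slot 5 ($130), Delta→Slot 1 ($93); total welfare W = $488.
Ember receives Slot 3 at value $136, so the others get W − 136 = $352.
Without Ember: best allocation of the remaining 3 bidders over all 4 slots is Apex→Slot 7 ($129), Kestrel→Slot 5 ($130), Delta→Slot 3 ($124), total $383.
VCG payment = (others' best without Ember) − (others' welfare with Ember) = 383 − 352 = $31.

Ember pays $31.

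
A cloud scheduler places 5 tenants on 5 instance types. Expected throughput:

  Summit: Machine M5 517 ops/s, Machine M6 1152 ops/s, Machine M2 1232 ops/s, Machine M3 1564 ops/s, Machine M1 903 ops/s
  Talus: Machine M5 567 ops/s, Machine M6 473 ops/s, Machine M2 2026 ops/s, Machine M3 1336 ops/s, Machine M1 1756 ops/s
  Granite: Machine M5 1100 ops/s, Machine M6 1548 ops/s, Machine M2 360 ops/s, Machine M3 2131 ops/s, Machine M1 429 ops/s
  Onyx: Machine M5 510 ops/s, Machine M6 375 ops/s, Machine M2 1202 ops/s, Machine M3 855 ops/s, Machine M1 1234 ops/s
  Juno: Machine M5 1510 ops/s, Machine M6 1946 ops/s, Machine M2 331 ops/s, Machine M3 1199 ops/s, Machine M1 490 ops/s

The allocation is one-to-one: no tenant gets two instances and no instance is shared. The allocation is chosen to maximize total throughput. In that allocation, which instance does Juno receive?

Juno receives Machine M5.

This is the linear assignment problem.
Optimal: Summit→Machine M6 (1152 ops/s), Talus→Machine M2 (2026 ops/s), Granite→Machine M3 (2131 ops/s), Onyx→Machine M1 (1234 ops/s), Juno→Machine M5 (1510 ops/s) — total 1152+2026+2131+1234+1510 = 8053 ops/s.
Row-greedy (each tenant in turn takes its best remaining instance) gives 7882 ops/s, worse by 171.
Next-best assignment: Summit→Machine M3, Talus→Machine M2, Granite→Machine M6, Onyx→Machine M1, Juno→Machine M5 = 7882 ops/s.
Swapping Onyx↔Talus (Onyx→Machine M2 1202 ops/s, Talus→Machine M1 1756 ops/s) loses 302.
Juno's own top instance is Machine M6 (1946 ops/s), but forcing Juno→Machine M6 and reassigning the rest optimally gives only 7870 ops/s — worse by 183.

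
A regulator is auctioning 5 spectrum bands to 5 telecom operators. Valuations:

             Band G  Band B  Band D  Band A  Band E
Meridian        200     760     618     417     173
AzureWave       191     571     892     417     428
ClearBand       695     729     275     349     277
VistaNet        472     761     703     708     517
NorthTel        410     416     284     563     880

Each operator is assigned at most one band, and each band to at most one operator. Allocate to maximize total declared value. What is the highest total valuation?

Maximum total: $3935M

This is the linear assignment problem.
Optimal: Meridian→Band B ($760M), AzureWave→Band D ($892M), ClearBand→Band G ($695M), VistaNet→Band A ($708M), NorthTel→Band E ($880M) — total 760+892+695+708+880 = $3935M.
Column-greedy (each band in turn goes to its best remaining operator) gives $3084M, worse by 851.
Swapping Meridian↔VistaNet (Meridian→Band A $417M, VistaNet→Band B $761M) loses 290.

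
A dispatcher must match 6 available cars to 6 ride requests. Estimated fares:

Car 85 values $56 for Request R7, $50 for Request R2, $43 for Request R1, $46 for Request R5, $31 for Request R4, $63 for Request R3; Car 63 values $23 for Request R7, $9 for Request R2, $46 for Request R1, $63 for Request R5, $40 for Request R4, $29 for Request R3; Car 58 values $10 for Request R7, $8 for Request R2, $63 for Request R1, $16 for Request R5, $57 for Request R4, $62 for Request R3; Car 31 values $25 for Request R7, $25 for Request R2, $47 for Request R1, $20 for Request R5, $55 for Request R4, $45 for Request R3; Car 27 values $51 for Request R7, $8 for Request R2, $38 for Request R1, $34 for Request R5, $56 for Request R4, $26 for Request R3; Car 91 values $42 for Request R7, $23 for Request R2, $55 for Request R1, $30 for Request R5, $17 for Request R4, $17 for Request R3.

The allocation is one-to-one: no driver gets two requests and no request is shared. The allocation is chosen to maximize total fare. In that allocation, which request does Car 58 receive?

Optimal: Car 85→Request R2 ($50), Car 63→Request R5 ($63), Car 58→Request R3 ($62), Car 31→Request R4 ($55), Car 27→Request R7 ($51), Car 91→Request R1 ($55) — total 50+63+62+55+51+55 = $336.
Row-greedy (each driver in turn takes its best remaining request) gives $318, worse by 18.
Swapping Car 63↔Car 91 (Car 63→Request R1 $46, Car 91→Request R5 $30) loses 42.
Checked against all permutations: $336 is optimal.
Car 58's own top request is Request R1 ($63), but forcing Car 58→Request R1 and reassigning the rest optimally gives only $319 — worse by 17.

Car 58 receives Request R3.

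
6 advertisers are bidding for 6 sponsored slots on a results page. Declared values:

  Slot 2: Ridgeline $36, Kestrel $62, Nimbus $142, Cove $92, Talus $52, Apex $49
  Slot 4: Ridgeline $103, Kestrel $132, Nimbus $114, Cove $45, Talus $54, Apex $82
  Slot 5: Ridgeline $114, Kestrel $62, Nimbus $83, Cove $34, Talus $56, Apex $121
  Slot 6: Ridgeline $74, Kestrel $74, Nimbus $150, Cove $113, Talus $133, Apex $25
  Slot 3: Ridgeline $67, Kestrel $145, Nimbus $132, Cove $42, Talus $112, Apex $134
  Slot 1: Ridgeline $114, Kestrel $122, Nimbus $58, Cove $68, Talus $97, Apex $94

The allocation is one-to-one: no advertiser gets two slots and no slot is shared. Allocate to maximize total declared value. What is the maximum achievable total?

Maximum total: $734

Optimal: Ridgeline→Slot 1 ($114), Kestrel→Slot 4 ($132), Nimbus→Slot 2 ($142), Cove→Slot 6 ($113), Talus→Slot 3 ($112), Apex→Slot 5 ($121) — total 114+132+142+113+112+121 = $734.
Max-entry greedy (repeatedly take the single best remaining cell) gives $676, worse by 58.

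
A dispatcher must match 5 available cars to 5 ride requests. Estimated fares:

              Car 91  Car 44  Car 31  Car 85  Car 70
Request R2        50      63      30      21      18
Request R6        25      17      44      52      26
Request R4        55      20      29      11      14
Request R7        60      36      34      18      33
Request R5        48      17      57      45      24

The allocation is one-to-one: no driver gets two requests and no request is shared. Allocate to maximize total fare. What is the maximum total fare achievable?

Max total: $260

Treat this as an assignment problem: match each driver to one request.
Optimal: Car 91→Request R4 ($55), Car 44→Request R2 ($63), Car 31→Request R5 ($57), Car 85→Request R6 ($52), Car 70→Request R7 ($33) — total 55+63+57+52+33 = $260.
Column-greedy (each request in turn goes to its best remaining driver) gives $228, worse by 32.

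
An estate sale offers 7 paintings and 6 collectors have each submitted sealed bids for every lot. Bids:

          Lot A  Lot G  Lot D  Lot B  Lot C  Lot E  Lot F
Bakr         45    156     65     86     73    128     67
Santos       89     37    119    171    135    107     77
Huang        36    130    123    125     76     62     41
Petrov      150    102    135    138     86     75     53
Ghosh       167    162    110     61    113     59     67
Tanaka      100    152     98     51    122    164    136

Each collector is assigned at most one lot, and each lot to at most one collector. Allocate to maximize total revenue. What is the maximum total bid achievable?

Max total: $883

This is a one-to-one assignment (maximum-weight bipartite matching).
Optimal: Bakr→Lot G ($156), Santos→Lot C ($135), Huang→Lot D ($123), Petrov→Lot B ($138), Ghosh→Lot A ($167), Tanaka→Lot E ($164) — total 156+135+123+138+167+164 = $883.
Row-greedy (each collector in turn takes its best remaining lot) gives $877, worse by 6.
Swapping Tanaka↔Bakr (Tanaka→Lot G $152, Bakr→Lot E $128) loses 40.
Every other assignment is strictly worse.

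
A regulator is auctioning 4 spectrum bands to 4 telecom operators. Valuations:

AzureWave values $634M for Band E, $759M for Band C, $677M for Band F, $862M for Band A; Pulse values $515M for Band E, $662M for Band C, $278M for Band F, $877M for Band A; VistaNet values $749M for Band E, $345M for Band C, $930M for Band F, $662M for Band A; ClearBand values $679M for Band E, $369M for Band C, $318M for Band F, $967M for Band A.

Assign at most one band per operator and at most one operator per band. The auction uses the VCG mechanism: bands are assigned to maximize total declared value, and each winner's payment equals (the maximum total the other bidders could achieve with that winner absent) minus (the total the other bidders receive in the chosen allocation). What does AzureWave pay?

Efficient allocation: AzureWave→Band C ($759M), Pulse→Band A ($877M), VistaNet→Band F ($930M), ClearBand→Band E ($679M); total welfare W = $3245M.
AzureWave receives Band C at value $759M, so the others get W − 759 = $2486M.
Without AzureWave: best allocation of the remaining 3 bidders over all 4 bands is Pulse→Band C ($662M), VistaNet→Band F ($930M), ClearBand→Band A ($967M), total $2559M.
VCG payment = (others' best without AzureWave) − (others' welfare with AzureWave) = 2559 − 2486 = $73M.

AzureWave pays $73M.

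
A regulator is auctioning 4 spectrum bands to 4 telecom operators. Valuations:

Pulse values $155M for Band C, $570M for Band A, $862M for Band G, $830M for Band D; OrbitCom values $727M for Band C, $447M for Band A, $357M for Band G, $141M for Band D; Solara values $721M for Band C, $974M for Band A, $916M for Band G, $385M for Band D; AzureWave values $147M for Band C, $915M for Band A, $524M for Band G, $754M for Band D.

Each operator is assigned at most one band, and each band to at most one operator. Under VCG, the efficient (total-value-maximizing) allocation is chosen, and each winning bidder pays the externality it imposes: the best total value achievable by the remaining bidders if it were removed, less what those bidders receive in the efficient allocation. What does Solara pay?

Solara pays $32M.

Efficient allocation: Pulse→Band D ($830M), OrbitCom→Band C ($727M), Solara→Band G ($916M), AzureWave→Band A ($915M); total welfare W = $3388M.
Solara receives Band G at value $916M, so the others get W − 916 = $2472M.
Without Solara: best allocation of the remaining 3 bidders over all 4 bands is Pulse→Band G ($862M), OrbitCom→Band C ($727M), AzureWave→Band A ($915M), total $2504M.
VCG payment = (others' best without Solara) − (others' welfare with Solara) = 2504 − 2472 = $32M.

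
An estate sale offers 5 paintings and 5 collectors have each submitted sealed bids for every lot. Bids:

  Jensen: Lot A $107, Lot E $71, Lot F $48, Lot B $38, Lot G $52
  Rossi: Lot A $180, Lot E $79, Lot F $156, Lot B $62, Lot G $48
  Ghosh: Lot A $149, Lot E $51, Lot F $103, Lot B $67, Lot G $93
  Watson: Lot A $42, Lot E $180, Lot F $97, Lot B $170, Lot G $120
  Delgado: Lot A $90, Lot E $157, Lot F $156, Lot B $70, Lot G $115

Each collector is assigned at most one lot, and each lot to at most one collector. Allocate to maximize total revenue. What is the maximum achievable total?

Optimal: Jensen→Lot G ($52), Rossi→Lot F ($156), Ghosh→Lot A ($149), Watson→Lot B ($170), Delgado→Lot E ($157) — total 52+156+149+170+157 = $684.
Column-greedy (each lot in turn goes to its best remaining collector) gives $635, worse by 49.

Maximum total: $684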